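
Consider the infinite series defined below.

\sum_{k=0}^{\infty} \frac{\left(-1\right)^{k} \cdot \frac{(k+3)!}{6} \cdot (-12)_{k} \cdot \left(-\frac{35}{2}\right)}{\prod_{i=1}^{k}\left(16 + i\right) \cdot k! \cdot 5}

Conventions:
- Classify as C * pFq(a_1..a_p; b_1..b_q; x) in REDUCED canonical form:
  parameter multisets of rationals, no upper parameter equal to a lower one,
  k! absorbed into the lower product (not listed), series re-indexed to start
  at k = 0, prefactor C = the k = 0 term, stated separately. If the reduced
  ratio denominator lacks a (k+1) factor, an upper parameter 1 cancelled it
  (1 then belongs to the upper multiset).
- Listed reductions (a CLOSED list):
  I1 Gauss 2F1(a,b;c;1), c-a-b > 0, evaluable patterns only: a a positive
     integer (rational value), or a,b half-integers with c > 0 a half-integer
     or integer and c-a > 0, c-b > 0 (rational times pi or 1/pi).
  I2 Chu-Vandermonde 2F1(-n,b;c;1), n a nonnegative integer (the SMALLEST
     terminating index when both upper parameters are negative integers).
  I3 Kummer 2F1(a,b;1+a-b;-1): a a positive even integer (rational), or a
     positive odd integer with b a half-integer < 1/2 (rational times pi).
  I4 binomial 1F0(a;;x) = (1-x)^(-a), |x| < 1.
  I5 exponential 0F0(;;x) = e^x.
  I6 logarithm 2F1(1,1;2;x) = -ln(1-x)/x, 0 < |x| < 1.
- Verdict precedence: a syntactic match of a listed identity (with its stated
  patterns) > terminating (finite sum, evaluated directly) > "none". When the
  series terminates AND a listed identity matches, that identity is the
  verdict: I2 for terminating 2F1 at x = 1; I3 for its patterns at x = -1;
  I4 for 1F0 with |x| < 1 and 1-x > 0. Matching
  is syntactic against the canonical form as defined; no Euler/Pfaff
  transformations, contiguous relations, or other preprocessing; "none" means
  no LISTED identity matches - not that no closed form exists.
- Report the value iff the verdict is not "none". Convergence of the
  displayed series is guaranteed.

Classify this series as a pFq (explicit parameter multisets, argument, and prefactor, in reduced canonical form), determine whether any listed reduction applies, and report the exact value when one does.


At argument -1: a 2F1 with upper {-12, 4}, lower {17}, scaled by C = -\frac{7}{2}. Verdict: the Kummer evaluation I3 matches (x = -1; c = 17 equals 1+a-b for upper {-12, 4}: listed pattern). Hence: -70.

Key observation: from the first term -\frac{7}{2}: the lower running product (C = -7/2) is a rising factorial.
Step ratio: r(k) = -1 * (k-12) (k+4) / [(k+17) (k+1)] - poly over poly, x = -1 from leading terms; C = -\frac{7}{2} at k = 0.


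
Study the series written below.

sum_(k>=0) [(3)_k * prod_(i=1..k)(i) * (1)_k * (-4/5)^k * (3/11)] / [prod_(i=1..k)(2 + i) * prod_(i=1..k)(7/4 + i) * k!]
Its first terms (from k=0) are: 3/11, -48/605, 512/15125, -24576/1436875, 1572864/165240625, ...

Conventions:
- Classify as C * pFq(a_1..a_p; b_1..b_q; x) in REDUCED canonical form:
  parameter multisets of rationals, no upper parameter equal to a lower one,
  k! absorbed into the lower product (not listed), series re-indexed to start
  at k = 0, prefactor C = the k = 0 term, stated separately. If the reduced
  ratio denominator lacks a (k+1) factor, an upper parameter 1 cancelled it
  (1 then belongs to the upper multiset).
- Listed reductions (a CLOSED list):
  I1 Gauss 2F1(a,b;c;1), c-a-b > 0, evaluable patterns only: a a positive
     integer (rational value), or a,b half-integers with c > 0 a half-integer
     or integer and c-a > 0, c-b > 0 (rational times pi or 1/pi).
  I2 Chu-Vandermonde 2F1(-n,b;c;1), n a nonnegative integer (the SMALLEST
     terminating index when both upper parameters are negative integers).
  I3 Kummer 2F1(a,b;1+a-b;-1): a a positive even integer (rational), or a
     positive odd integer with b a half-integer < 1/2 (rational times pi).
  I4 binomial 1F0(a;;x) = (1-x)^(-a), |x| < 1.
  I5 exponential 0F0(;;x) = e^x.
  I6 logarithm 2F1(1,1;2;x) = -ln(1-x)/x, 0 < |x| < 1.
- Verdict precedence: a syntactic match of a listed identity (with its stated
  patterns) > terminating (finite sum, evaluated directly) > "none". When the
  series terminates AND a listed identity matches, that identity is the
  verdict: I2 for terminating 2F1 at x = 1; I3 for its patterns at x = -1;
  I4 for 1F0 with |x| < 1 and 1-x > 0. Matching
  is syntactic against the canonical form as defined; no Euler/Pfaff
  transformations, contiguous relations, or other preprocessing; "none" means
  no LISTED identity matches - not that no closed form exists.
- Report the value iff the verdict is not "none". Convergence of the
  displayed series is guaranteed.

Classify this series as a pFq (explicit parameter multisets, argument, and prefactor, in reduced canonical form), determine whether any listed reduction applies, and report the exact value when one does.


Reduced: x = -4/5, 2F1, upper = {1, 1}, lower = {11/4}, C = 3/11. Verdict: no listed reduction: x = -4/5 and upper {1, 1} fail every I1-I6 pattern.

Structural cue: with t_0 = 3/11, the lower running product (prefactor 3/11) is a rising factorial.
Consecutive-term ratio: r(k) = (-4/5) * (k+1) (k+1) / [(k+11/4) (k+1)] - rational; roots negated = parameters, x = (-4/5), C = 3/11.


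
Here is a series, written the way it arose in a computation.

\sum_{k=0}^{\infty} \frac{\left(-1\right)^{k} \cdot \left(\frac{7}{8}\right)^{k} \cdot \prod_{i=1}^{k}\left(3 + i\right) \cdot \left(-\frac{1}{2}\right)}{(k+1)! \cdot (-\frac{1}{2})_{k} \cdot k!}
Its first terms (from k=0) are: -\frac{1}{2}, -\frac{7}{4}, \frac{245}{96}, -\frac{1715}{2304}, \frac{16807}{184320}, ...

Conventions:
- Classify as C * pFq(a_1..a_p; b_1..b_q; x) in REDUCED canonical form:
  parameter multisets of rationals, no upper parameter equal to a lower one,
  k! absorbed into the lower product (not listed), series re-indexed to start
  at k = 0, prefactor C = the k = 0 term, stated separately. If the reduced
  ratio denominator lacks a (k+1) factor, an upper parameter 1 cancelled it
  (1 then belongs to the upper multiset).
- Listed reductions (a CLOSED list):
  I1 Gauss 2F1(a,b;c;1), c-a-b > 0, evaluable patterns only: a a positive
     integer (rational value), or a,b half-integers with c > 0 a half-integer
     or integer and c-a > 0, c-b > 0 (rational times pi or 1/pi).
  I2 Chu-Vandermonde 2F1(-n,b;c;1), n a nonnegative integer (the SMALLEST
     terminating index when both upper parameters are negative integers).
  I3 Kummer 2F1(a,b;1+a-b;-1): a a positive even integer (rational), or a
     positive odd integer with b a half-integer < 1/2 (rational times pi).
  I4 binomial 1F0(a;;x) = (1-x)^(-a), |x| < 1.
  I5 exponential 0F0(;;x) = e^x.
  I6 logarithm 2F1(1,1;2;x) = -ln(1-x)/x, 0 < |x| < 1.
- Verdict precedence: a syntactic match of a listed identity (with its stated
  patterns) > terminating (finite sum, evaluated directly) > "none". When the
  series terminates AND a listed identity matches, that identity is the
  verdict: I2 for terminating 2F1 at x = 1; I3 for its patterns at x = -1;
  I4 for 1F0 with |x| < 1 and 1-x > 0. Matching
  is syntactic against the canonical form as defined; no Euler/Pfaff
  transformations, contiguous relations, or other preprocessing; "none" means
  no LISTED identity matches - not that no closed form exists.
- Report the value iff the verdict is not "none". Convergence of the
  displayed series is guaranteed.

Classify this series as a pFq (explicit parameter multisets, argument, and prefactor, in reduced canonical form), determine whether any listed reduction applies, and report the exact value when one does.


Canonical form: C = -\frac{1}{2} times 1F2 with upper {4}, lower {-\frac{1}{2}, 2}, x = -\frac{7}{8}. Verdict: none here - no I1-I6 shape fits x = -\frac{7}{8} with lower {-\frac{1}{2}, 2}.

The tell: from the first term -\frac{1}{2}: the denominator's factorial ratio (C = -1/2) is a lower Pochhammer.
Ratio: r(k) = -\frac{7}{8} * (k+4) / [(k-\frac{1}{2}) (k+2) (k+1)] - rational in k, leading ratio -\frac{7}{8}; with t_0 = -\frac{1}{2}, classification follows.


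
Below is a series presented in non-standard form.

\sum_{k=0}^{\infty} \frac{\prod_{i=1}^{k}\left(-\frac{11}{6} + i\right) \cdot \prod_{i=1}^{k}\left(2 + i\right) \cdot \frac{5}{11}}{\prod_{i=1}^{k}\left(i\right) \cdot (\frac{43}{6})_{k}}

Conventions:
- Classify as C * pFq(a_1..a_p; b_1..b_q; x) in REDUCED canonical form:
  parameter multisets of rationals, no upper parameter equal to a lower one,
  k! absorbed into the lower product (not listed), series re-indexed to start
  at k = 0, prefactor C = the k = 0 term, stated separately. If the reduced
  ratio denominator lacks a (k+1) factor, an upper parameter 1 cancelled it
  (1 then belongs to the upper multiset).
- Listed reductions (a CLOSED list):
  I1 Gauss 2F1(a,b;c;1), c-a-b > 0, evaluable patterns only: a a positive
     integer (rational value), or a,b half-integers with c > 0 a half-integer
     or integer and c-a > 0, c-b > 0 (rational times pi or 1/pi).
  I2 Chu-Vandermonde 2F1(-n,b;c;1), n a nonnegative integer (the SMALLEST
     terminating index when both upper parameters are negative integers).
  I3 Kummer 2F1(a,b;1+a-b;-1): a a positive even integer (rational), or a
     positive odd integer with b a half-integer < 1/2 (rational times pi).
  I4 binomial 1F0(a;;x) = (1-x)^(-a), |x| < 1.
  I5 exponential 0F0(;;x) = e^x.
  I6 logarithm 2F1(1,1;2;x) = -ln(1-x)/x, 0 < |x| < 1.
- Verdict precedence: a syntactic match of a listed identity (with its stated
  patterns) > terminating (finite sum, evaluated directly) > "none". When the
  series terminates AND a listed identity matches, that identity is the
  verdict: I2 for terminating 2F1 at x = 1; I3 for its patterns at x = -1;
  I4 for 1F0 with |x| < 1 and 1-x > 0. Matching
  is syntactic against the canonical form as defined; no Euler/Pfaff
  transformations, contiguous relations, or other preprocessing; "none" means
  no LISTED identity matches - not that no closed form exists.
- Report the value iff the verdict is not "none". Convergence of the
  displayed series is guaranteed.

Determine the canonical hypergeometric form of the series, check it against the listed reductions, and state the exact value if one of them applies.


With C = \frac{5}{11}: the canonical form is 2F1(-\frac{5}{6}, 3; \frac{43}{6}; 1). Verdict: this is the Gauss summation I1 (x = 1: the Gamma ratio telescopes since c-a-b = 5 > 0 and a = 3 in Z>0). Hence: \frac{28675}{99792}.

Key step: t_0 = \frac{5}{11} here, and the running product (C = 5/11, x = 1) telescopes to a rising factorial.
Adjacent-term ratio: r(k) = 1 * (k-\frac{5}{6}) (k+3) / [(k+\frac{43}{6}) (k+1)] ; factor over Q: parameters, x = 1, and C = \frac{5}{11}.


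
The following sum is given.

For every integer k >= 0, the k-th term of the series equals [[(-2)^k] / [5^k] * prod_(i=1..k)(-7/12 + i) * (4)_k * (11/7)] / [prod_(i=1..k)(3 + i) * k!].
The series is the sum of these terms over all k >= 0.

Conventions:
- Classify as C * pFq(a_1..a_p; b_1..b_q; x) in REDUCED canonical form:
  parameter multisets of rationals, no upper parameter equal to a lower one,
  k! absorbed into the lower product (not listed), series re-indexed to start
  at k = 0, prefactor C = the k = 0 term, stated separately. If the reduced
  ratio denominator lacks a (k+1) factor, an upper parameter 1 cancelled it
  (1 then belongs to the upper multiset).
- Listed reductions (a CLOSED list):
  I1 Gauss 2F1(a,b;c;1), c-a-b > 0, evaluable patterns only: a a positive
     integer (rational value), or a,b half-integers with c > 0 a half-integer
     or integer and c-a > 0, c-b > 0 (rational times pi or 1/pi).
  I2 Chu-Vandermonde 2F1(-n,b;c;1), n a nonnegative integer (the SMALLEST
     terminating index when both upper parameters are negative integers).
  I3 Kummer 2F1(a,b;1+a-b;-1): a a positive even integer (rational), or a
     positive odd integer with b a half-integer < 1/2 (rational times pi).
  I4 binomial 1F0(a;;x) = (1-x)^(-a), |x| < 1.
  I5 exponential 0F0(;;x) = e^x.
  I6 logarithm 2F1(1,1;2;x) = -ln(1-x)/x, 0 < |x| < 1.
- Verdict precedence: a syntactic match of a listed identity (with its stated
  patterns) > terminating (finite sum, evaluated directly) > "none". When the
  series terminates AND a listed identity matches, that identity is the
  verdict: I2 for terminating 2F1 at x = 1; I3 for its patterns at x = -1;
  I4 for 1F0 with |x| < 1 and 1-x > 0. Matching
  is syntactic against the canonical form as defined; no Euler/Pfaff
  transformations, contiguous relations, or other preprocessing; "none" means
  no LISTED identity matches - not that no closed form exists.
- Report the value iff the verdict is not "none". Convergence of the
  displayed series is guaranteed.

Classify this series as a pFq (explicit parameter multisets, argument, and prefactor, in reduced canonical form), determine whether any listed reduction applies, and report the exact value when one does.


Prefactor 11/7, argument -2/5: 1F0 with upper {5/12} over lower {-}. Verdict: the binomial series (I4) applies (the 1F0 binomial series: exponent -5/12, x = -2/5). Sum: (11/7) * (7/5)^(-5/12).

First insight: x = (-2/5) and the two geometric factors (prefactor 11/7) combine into one argument.
Term ratio: r(k) = (-2/5) * (k+5/12) / [(k+1)] - rational in k, leading ratio (-2/5); with t_0 = 11/7, classification follows.


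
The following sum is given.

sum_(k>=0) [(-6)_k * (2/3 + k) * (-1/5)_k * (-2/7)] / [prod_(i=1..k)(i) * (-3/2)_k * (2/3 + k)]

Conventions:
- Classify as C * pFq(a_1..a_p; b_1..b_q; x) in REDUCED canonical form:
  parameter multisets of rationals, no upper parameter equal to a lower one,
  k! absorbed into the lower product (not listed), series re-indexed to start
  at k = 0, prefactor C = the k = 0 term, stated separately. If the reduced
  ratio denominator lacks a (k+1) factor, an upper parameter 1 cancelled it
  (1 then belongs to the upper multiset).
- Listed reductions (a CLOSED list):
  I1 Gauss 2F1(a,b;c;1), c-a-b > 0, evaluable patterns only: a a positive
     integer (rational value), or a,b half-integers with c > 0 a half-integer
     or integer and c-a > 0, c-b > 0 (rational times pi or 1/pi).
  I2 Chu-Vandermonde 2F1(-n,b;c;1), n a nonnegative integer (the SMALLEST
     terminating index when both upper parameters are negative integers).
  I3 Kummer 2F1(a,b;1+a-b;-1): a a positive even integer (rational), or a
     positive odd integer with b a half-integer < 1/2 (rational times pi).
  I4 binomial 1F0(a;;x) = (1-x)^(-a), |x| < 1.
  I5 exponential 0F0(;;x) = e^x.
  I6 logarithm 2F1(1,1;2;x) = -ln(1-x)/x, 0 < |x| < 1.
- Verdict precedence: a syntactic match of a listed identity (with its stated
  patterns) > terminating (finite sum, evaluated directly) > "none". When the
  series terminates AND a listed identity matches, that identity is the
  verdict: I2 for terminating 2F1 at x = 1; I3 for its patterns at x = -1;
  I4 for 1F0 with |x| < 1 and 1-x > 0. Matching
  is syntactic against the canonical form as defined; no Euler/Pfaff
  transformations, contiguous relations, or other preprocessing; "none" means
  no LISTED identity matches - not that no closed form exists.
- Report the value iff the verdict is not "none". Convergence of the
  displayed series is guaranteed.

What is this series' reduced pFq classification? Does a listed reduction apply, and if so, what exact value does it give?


Canonical form: C = -2/7 times 2F1 with upper {-6, -1/5}, lower {-3/2}, x = 1. Verdict: Chu-Vandermonde (I2) matches (terminating 2F1 at x = 1 with n = 6, b = -1/5, c = -3/2). Value: -147186/546875.

First insight: t_0 = -2/7 here, and striking the common factor k + 2/3 reduces the term (C = -2/7, x = 1).
Term ratio: r(k) = 1 * (k-6) (k-1/5) / [(k-3/2) (k+1)] - poly over poly, x = 1 from leading terms; C = -2/7 at k = 0.


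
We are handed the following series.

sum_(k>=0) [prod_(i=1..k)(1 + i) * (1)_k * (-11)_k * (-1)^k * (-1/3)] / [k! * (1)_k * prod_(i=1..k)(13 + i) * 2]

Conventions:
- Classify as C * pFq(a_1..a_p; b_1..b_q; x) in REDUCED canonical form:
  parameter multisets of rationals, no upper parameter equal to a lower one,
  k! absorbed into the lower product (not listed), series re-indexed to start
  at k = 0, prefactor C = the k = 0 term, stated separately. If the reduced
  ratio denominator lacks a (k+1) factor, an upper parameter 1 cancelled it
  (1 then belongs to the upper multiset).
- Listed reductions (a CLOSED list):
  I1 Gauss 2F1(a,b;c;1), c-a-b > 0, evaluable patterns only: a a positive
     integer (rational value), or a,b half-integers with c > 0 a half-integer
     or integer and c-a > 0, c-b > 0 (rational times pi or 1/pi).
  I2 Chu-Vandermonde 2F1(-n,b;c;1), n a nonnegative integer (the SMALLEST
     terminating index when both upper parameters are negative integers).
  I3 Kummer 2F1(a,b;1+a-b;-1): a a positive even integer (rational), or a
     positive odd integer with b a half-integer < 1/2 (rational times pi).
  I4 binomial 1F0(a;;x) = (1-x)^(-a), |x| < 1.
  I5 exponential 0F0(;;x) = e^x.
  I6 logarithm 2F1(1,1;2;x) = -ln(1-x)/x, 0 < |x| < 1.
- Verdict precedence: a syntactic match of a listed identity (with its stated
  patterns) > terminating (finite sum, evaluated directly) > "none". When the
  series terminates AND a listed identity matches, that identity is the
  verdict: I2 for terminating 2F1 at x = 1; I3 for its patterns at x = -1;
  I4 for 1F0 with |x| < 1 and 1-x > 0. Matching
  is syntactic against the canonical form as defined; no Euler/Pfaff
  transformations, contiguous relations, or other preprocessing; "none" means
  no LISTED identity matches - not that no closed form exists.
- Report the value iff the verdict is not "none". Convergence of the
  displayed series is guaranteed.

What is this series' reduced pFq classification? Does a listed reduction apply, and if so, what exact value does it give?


Prefactor -1/6, argument -1: 2F1 with upper {-11, 2} over lower {14}. Verdict: the Kummer evaluation I3 fires (x = -1; c = 14 equals 1+a-b for upper {-11, 2}: listed pattern). Hence: -13/12.

Key observation: x = (-1) and the parameter 1 appears in both the upper and lower lists and cancels.
Adjacent-term ratio: r(k) = (-1) * (k-11) (k+2) / [(k+14) (k+1)] - rational in k. x = (-1); t_0 = -1/6; negate the roots.


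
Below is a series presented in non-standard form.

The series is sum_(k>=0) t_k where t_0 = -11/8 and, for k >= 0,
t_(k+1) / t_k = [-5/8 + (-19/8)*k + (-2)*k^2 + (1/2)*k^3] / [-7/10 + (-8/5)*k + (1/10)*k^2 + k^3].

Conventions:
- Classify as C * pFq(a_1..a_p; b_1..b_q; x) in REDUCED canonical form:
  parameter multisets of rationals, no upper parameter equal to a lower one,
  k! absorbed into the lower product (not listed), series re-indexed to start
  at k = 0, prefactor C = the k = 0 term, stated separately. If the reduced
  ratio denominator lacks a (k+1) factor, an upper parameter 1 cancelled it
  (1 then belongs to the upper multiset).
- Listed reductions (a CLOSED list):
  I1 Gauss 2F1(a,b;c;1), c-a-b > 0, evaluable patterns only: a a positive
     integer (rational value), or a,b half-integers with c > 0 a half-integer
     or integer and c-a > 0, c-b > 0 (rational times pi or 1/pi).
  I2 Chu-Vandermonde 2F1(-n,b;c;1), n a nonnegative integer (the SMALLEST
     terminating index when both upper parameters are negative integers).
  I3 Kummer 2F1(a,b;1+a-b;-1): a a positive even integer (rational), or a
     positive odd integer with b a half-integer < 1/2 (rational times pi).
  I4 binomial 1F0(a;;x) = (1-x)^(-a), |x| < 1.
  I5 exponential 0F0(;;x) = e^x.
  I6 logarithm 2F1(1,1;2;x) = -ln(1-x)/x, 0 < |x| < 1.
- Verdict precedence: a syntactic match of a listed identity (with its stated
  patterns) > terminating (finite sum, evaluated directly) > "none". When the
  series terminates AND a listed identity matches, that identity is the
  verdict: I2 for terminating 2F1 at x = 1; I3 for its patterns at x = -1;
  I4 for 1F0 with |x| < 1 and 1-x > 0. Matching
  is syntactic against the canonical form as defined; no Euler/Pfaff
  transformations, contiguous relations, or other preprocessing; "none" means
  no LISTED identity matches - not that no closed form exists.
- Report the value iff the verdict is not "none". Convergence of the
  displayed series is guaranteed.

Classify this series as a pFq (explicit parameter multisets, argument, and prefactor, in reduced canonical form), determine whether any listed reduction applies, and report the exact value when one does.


Structural cue: with t_0 = -11/8, cancel k + 1/2 from the displayed ratio first; then C = -11/8.
Ratio: r(k) = (1/2) * (k-5) (k+1/2) / [(k-7/5) (k+1)] ; factor over Q: parameters, x = (1/2), and C = -11/8.

The series (x = 1/2) is 2F1: upper {-5, 1/2}, lower {-7/5}, prefactor -11/8. Verdict: terminating. With -5 upstairs the series is a 6-term polynomial sum; evaluated term by term. Sum: -3327137/1703936.


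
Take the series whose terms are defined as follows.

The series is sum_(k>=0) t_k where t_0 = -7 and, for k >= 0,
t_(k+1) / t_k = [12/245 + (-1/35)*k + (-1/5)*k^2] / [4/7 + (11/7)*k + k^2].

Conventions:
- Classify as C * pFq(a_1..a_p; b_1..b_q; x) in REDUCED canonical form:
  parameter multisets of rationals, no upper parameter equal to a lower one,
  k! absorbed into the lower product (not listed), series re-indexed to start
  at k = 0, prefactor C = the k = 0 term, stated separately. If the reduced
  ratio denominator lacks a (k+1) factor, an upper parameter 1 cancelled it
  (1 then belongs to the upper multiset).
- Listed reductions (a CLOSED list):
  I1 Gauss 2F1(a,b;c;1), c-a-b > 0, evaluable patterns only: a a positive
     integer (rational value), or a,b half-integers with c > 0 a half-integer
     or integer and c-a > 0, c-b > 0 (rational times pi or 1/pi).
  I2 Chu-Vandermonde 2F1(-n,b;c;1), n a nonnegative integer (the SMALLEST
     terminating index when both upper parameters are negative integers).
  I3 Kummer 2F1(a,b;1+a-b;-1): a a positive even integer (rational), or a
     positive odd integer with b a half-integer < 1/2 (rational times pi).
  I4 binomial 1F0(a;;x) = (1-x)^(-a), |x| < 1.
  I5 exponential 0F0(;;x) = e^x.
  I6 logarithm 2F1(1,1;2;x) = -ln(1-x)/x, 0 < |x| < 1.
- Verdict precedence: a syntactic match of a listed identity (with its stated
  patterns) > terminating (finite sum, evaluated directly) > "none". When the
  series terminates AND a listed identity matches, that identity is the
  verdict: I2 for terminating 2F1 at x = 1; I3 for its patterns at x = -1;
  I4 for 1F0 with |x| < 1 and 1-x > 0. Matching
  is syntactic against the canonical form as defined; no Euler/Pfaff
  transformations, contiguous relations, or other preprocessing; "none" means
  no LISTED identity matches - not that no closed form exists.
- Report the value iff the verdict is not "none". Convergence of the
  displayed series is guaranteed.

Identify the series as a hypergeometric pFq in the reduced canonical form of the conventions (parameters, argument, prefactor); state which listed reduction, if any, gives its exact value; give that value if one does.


With C = -7: the canonical form is 1F0(-3/7; -; -1/5). Verdict: the binomial series (I4) applies (the 1F0 binomial series: exponent 3/7, x = -1/5). Sum: (-7) * (6/5)^(3/7).

Key step: x = (-1/5) and the parameter 4/7 appears in both the upper and lower lists and cancels.
Adjacent-term ratio: r(k) = (-1/5) * (k-3/7) / [(k+1)] ; factor over Q: parameters, x = (-1/5), and C = -7.


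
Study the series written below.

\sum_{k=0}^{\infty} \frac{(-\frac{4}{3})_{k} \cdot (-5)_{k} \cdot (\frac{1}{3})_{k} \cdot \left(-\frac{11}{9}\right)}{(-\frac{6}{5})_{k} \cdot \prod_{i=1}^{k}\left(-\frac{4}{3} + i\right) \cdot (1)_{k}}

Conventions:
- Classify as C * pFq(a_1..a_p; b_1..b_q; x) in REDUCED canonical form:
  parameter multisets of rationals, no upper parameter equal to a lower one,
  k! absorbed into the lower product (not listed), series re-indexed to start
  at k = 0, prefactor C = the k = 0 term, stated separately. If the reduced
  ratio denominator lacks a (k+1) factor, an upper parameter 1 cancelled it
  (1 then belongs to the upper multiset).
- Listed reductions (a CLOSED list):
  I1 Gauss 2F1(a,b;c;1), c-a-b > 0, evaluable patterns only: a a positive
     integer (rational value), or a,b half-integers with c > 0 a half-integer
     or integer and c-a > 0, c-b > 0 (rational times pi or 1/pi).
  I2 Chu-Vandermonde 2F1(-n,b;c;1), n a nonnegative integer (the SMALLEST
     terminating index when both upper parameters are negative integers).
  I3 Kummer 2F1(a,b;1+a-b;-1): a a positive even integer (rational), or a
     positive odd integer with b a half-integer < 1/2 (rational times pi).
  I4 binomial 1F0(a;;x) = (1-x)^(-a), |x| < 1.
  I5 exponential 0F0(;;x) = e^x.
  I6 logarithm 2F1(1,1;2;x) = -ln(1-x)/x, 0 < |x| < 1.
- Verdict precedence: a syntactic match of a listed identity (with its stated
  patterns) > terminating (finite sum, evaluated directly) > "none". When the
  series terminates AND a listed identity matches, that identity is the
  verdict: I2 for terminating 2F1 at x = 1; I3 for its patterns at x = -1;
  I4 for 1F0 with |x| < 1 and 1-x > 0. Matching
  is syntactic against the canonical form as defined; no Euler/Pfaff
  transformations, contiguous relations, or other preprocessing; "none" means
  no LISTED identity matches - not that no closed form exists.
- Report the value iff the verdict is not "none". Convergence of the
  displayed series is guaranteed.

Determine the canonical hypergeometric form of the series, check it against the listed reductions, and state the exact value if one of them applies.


The tell: t_0 being -\frac{11}{9}, (1)_k (C = -11/9) is k! itself.
Step ratio: r(k) = 1 * (k-5) (k-\frac{4}{3}) (k+\frac{1}{3}) / [(k-\frac{6}{5}) (k-\frac{1}{3}) (k+1)] ; factor over Q: parameters, x = 1, and C = -\frac{11}{9}.

Prefactor -\frac{11}{9}, argument 1: 3F2 with upper {-5, -\frac{4}{3}, \frac{1}{3}} over lower {-\frac{6}{5}, -\frac{1}{3}}. Verdict: terminating. (-5)_k vanishes past k = 5, leaving a 6-term sum, computed directly. Value: \frac{959633}{118098}.


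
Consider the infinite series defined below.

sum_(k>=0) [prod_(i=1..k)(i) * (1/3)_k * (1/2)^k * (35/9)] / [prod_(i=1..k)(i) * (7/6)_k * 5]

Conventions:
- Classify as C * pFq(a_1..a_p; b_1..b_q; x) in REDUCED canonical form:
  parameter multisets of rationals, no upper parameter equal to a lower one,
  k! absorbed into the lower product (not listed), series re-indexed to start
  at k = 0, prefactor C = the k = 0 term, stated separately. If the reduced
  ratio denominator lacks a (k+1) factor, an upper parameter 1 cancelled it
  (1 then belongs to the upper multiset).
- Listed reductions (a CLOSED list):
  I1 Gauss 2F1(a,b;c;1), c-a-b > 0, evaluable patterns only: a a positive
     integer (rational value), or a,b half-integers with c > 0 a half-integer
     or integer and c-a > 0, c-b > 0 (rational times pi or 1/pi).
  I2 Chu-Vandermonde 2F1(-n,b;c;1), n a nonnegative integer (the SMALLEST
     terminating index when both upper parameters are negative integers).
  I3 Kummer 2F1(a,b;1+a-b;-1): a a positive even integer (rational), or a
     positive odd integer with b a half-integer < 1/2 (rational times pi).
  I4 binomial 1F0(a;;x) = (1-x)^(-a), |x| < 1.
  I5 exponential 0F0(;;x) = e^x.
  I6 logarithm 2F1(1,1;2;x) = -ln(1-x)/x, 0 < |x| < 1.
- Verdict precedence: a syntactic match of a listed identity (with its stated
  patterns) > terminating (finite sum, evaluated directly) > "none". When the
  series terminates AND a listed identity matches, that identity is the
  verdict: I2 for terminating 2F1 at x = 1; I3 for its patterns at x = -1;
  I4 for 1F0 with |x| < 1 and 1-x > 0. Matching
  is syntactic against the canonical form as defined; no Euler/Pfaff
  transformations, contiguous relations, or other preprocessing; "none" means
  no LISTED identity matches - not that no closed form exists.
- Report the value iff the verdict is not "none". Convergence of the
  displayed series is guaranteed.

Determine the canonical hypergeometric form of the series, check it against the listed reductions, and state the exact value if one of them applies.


This is 7/9 * 2F1(1/3, 1; 7/6; 1/2) in reduced canonical form. Verdict: none - this 2F1 at x = 1/2 matches no listed pattern, and upper {1/3, 1} holds no stopper.

Key step: from the first term 7/9: the product of the first k integers (C = 7/9) is k!.
Step ratio: r(k) = (1/2) * (k+1/3) (k+1) / [(k+7/6) (k+1)] - rational in k. x = (1/2); t_0 = 7/9; negate the roots.


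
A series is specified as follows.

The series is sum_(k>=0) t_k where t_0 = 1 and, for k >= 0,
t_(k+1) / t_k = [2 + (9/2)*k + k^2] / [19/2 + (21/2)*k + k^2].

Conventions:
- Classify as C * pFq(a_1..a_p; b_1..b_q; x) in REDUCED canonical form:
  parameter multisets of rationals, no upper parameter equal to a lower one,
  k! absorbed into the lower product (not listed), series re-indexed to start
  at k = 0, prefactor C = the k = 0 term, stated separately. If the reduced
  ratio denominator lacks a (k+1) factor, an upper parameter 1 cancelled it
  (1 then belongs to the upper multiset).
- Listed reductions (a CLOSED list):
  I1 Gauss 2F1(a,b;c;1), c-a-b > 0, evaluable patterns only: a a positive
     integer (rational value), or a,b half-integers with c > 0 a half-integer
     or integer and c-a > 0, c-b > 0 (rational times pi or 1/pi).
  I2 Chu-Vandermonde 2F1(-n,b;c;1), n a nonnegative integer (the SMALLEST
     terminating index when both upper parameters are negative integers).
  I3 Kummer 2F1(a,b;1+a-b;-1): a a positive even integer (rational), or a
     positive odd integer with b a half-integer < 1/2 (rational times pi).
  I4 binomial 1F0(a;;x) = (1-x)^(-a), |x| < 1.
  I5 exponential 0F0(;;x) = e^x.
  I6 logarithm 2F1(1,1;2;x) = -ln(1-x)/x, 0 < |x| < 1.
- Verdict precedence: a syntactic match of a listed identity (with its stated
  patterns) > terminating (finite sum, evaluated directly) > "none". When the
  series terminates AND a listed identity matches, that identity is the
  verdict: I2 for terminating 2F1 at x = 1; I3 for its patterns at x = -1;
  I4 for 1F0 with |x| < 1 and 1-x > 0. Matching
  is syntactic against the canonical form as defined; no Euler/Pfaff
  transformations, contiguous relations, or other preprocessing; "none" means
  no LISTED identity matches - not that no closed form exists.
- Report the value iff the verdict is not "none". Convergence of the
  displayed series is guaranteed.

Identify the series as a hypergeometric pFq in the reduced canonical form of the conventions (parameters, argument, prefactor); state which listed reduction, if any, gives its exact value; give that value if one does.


Canonical form: C = 1 times 2F1 with upper {1/2, 4}, lower {19/2}, x = 1. Verdict at x = 1: Gauss's theorem (I1) matches (x = 1: the Gamma ratio telescopes since c-a-b = 5 > 0 and a = 4 in Z>0). Hence: 2431/1792.

Structural cue: t_0 being 1, the expanded ratio factors over Q; C = 1, x = 1, roots give parameters.
Step ratio: r(k) = 1 * (k+1/2) (k+4) / [(k+19/2) (k+1)] - rational in k, leading ratio 1; with t_0 = 1, classification follows.


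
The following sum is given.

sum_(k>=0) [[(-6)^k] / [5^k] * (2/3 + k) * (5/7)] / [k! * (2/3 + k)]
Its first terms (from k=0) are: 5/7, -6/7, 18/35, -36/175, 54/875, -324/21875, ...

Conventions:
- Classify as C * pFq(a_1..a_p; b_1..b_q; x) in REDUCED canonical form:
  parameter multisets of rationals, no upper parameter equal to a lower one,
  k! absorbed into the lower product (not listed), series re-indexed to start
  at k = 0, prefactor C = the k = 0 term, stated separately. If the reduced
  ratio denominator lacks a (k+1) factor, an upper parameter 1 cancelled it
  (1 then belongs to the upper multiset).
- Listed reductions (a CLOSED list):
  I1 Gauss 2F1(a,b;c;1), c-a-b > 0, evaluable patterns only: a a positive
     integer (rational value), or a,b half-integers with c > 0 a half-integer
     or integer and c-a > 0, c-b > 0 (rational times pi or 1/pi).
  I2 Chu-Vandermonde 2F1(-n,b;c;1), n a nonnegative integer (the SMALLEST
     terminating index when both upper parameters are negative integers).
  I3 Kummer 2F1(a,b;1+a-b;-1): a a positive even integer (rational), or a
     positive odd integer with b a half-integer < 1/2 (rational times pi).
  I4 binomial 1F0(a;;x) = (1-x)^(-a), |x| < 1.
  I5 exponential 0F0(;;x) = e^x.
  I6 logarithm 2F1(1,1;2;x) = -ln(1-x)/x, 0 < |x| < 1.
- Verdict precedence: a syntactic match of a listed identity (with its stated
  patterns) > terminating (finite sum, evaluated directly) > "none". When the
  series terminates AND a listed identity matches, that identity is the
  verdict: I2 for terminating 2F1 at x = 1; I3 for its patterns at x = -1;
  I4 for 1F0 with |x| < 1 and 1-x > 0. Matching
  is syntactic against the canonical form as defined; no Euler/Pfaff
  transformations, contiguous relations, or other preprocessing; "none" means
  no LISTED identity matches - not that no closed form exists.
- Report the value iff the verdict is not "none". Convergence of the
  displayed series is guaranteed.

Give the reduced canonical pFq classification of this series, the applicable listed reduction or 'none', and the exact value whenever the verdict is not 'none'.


Prefactor 5/7, argument -6/5: 0F0 with upper {-} over lower {-}. Verdict at x = -6/5: the I5 exponential reduction matches (the 0F0 exponential series at x = -6/5). Hence: (5/7) * e^(-6/5).

The tell: t_0 being 5/7, k + 2/3 divides numerator and denominator alike; C = 5/7, x = -6/5 after cancelling.
Adjacent-term ratio: r(k) = (-6/5) * 1 / [(k+1)] - rational in k, leading ratio (-6/5); with t_0 = 5/7, classification follows.


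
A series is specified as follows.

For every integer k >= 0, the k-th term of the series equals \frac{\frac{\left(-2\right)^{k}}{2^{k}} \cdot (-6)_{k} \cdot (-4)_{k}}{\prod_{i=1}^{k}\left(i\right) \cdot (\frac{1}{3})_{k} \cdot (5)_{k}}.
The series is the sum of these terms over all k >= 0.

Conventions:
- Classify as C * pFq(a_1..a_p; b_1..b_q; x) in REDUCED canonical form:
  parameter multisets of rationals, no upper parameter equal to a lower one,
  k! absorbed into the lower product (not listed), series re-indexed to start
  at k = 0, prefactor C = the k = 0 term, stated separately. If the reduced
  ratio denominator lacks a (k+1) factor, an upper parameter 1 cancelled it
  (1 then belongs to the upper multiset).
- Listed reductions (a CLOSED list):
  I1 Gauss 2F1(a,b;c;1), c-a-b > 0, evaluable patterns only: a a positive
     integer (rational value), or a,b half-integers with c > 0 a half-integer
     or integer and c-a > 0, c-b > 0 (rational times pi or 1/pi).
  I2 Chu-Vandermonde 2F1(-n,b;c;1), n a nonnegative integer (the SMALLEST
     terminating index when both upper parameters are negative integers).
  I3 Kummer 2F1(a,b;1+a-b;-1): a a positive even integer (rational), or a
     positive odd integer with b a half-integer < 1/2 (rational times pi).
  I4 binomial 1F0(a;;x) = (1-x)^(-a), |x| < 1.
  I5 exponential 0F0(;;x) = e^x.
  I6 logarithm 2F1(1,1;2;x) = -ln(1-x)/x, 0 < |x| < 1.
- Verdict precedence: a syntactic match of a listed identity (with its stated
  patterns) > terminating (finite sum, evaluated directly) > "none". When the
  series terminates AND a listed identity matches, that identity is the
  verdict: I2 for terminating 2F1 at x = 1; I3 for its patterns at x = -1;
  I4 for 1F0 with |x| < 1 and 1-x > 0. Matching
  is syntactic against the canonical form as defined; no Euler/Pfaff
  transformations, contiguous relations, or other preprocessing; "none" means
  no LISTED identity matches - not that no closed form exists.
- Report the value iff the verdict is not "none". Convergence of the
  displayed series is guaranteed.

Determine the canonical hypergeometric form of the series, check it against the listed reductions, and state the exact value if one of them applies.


Prefactor 1, argument -1: 2F2 with upper {-6, -4} over lower {\frac{1}{3}, 5}. Verdict: terminating - no listed pattern fits, but -4 in the upper list cuts the series at k = 4; direct evaluation. Sum: -\frac{1601}{784}.

Key observation: t_0 being 1, the product of the first k integers (prefactor 1) is k!.
Step ratio: r(k) = -1 * (k-6) (k-4) / [(k+\frac{1}{3}) (k+5) (k+1)] - rational in k. x = -1; t_0 = 1; negate the roots.


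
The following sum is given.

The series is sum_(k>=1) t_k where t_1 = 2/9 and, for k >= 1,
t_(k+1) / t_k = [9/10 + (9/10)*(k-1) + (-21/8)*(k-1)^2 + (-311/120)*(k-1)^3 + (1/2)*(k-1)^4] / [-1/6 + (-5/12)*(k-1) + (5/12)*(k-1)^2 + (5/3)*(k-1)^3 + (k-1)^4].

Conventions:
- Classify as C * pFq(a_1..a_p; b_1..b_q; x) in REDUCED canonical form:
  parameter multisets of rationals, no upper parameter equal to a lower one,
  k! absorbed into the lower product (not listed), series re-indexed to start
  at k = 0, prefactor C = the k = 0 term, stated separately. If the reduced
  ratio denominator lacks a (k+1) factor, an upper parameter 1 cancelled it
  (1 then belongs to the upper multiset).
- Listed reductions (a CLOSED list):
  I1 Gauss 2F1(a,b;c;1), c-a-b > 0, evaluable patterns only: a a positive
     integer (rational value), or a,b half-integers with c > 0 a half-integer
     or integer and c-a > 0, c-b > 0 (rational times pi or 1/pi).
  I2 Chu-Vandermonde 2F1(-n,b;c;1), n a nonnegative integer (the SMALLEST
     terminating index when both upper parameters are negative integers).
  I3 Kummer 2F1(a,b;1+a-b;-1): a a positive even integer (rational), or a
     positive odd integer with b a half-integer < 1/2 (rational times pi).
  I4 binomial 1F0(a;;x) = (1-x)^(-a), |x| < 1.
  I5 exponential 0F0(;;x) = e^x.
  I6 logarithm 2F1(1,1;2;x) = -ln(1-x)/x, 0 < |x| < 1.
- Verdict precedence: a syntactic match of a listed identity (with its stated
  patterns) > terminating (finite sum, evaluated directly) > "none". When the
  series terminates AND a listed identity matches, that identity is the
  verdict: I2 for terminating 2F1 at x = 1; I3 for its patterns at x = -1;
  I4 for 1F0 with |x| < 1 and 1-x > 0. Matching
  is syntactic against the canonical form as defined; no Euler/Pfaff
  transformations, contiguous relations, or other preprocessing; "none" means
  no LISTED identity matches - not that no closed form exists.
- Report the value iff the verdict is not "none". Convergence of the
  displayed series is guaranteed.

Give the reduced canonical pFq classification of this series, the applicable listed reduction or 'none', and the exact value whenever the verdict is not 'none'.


This is 2/9 * 3F2(-6, -3/5, 3/4; -1/2, 1/2; 1/2) in reduced canonical form. Verdict: terminating at k = 6: the factor (-6)_k kills every later term; summing the 7 survivors is exact. Its exact value is -2983591/12656250.

Key observation: with t_0 = 2/9, the parameter 2/3 appears in both the upper and lower lists and cancels.
Adjacent-term ratio: r(k) = (1/2) * (k-6) (k-3/5) (k+3/4) / [(k-1/2) (k+1/2) (k+1)] ; factor over Q: parameters, x = (1/2), and C = 2/9.


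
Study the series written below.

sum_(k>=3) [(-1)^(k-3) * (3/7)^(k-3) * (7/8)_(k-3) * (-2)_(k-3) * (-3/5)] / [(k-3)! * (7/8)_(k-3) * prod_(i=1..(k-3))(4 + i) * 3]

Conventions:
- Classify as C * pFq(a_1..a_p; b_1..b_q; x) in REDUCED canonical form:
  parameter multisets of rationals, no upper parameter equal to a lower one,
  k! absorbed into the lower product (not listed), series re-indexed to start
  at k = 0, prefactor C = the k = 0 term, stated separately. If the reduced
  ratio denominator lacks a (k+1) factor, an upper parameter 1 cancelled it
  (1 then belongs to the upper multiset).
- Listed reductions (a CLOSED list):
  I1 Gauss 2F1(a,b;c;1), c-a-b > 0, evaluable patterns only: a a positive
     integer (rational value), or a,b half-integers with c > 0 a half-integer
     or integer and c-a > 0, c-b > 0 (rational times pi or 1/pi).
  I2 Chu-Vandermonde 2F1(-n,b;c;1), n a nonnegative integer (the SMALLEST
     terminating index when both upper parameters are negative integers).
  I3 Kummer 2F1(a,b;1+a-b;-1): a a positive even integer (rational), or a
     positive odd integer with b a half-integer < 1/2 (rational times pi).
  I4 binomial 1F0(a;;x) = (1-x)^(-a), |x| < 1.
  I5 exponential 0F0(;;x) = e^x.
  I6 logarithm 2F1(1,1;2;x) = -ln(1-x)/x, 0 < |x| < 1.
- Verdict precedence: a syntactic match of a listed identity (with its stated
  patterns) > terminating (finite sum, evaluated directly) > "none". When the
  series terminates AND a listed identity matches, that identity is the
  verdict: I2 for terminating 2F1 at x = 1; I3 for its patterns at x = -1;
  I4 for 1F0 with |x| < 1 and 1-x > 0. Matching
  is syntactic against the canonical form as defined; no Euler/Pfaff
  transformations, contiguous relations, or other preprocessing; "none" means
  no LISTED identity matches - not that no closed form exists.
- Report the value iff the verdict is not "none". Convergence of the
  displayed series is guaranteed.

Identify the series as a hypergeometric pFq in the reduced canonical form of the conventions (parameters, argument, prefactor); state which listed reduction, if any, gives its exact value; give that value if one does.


With C = -1/5: the canonical form is 1F1(-2; 5; -3/7). Verdict: terminating - upper -2 stops the sum at k = 2; the 3 terms are added exactly. Hence: -577/2450.

Key observation: x = (-3/7) and the (-1)^k factor (C = -1/5) folds into the argument's sign.
Ratio: r(k) = (-3/7) * (k-2) / [(k+5) (k+1)] ; factor over Q: parameters, x = (-3/7), and C = -1/5.
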